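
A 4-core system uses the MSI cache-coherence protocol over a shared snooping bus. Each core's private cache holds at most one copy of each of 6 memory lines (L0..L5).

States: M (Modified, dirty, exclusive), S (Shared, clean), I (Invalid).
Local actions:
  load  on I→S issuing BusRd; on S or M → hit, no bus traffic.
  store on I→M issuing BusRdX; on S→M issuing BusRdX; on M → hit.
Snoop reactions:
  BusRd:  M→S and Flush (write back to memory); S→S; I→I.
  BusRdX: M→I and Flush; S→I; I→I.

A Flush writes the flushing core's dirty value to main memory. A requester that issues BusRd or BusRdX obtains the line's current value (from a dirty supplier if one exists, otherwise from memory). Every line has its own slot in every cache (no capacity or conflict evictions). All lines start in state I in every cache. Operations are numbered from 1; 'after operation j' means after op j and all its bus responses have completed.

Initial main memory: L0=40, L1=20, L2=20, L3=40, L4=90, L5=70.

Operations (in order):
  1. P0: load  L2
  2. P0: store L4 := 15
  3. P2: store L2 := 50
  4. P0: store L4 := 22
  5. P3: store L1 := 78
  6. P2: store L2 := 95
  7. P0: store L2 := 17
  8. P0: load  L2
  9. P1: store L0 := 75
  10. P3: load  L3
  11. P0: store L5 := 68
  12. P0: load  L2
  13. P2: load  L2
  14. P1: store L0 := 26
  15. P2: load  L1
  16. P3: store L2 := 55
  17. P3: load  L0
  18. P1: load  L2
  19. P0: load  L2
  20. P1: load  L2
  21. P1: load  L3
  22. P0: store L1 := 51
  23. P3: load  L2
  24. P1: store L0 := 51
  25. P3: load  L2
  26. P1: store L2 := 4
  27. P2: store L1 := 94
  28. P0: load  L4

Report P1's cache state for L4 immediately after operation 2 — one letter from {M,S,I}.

  op1 P0: load  L2 → S/I/I/I on L2; bus BusRd; mem=20
  op2 P0: store L4 := 15 → M/I/I/I on L4; bus BusRdX; mem=90
  op3 P2: store L2 := 50 → I/I/M/I on L2; bus BusRdX; mem=20
  op4 P0: store L4 := 22 → M/I/I/I on L4; bus (none); mem=90
  op5 P3: store L1 := 78 → I/I/I/M on L1; bus BusRdX; mem=20
  op6 P2: store L2 := 95 → I/I/M/I on L2; bus (none); mem=20
  op7 P0: store L2 := 17 → M/I/I/I on L2; bus BusRdX Flush; mem=95
  op8 P0: load  L2 → M/I/I/I on L2; bus (none); mem=95
  op9 P1: store L0 := 75 → I/M/I/I on L0; bus BusRdX; mem=40
  op10 P3: load  L3 → I/I/I/S on L3; bus BusRd; mem=40
  op11 P0: store L5 := 68 → M/I/I/I on L5; bus BusRdX; mem=70
  op12 P0: load  L2 → M/I/I/I on L2; bus (none); mem=95
  op13 P2: load  L2 → S/I/S/I on L2; bus BusRd Flush; mem=17
  op14 P1: store L0 := 26 → I/M/I/I on L0; bus (none); mem=40
  op15 P2: load  L1 → I/I/S/S on L1; bus BusRd Flush; mem=78
  op16 P3: store L2 := 55 → I/I/I/M on L2; bus BusRdX; mem=17
  op17 P3: load  L0 → I/S/I/S on L0; bus BusRd Flush; mem=26
  op18 P1: load  L2 → I/S/I/S on L2; bus BusRd Flush; mem=55
  op19 P0: load  L2 → S/S/I/S on L2; bus BusRd; mem=55
  op20 P1: load  L2 → S/S/I/S on L2; bus (none); mem=55
  op21 P1: load  L3 → I/S/I/S on L3; bus BusRd; mem=40
  op22 P0: store L1 := 51 → M/I/I/I on L1; bus BusRdX; mem=78
  op23 P3: load  L2 → S/S/I/S on L2; bus (none); mem=55
  op24 P1: store L0 := 51 → I/M/I/I on L0; bus BusRdX; mem=26
  op25 P3: load  L2 → S/S/I/S on L2; bus (none); mem=55
  op26 P1: store L2 := 4 → I/M/I/I on L2; bus BusRdX; mem=55
  op27 P2: store L1 := 94 → I/I/M/I on L1; bus BusRdX Flush; mem=51
  op28 P0: load  L4 → M/I/I/I on L4; bus (none); mem=90

state = I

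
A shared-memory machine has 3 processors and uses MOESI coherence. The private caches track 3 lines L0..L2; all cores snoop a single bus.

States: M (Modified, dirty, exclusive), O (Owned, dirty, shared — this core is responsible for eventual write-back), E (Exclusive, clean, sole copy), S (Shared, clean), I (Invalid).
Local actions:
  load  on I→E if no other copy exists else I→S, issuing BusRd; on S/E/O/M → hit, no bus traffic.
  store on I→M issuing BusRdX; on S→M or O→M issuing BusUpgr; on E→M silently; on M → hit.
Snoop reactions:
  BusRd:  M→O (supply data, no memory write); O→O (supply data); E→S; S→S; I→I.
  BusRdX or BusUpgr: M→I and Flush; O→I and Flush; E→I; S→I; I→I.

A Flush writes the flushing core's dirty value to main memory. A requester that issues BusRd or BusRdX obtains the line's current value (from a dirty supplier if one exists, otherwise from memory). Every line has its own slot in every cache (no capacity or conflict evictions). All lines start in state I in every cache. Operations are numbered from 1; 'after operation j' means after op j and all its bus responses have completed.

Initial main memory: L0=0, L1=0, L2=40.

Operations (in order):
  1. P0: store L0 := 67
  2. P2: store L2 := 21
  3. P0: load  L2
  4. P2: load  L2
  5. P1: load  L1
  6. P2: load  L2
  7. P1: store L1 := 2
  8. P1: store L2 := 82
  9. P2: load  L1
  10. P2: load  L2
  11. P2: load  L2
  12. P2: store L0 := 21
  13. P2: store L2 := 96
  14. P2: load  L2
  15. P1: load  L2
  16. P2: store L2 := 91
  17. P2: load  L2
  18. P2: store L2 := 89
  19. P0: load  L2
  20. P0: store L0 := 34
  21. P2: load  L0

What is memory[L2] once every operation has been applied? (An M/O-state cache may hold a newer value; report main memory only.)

memory[L2] = 82

  op1 P0: store L0 := 67 → M/I/I on L0; bus BusRdX; mem=0
  op2 P2: store L2 := 21 → I/I/M on L2; bus BusRdX; mem=40
  op3 P0: load  L2 → S/I/O on L2; bus BusRd; mem=40
  op4 P2: load  L2 → S/I/O on L2; bus (none); mem=40
  op5 P1: load  L1 → I/E/I on L1; bus BusRd; mem=0
  op6 P2: load  L2 → S/I/O on L2; bus (none); mem=40
  op7 P1: store L1 := 2 → I/M/I on L1; bus (none); mem=0
  op8 P1: store L2 := 82 → I/M/I on L2; bus BusRdX Flush; mem=21
  op9 P2: load  L1 → I/O/S on L1; bus BusRd; mem=0
  op10 P2: load  L2 → I/O/S on L2; bus BusRd; mem=21
  op11 P2: load  L2 → I/O/S on L2; bus (none); mem=21
  op12 P2: store L0 := 21 → I/I/M on L0; bus BusRdX Flush; mem=67
  op13 P2: store L2 := 96 → I/I/M on L2; bus BusUpgr Flush; mem=82
  op14 P2: load  L2 → I/I/M on L2; bus (none); mem=82
  op15 P1: load  L2 → I/S/O on L2; bus BusRd; mem=82
  op16 P2: store L2 := 91 → I/I/M on L2; bus BusUpgr; mem=82
  op17 P2: load  L2 → I/I/M on L2; bus (none); mem=82
  op18 P2: store L2 := 89 → I/I/M on L2; bus (none); mem=82
  op19 P0: load  L2 → S/I/O on L2; bus BusRd; mem=82
  op20 P0: store L0 := 34 → M/I/I on L0; bus BusRdX Flush; mem=21
  op21 P2: load  L0 → O/I/S on L0; bus BusRd; mem=21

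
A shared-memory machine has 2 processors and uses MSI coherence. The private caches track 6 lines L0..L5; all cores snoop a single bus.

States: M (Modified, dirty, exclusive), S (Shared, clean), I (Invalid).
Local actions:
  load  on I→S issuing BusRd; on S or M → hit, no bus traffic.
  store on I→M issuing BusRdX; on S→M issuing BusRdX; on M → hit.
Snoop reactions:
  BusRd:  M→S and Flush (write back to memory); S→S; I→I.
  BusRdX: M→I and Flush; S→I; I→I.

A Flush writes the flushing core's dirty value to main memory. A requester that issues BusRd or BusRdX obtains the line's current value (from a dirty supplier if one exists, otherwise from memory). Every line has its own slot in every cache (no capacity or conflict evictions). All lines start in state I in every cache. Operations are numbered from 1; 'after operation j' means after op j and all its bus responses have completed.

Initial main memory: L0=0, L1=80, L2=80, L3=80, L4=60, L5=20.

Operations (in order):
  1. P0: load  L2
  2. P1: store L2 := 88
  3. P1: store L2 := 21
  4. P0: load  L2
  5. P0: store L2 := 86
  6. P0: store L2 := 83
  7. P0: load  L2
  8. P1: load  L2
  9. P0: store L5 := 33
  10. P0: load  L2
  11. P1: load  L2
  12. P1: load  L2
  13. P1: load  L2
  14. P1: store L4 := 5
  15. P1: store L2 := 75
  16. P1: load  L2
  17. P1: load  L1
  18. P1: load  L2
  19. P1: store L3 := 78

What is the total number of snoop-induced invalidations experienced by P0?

invalidations = 2

[1] P0: load  L2 | P0:S(80), P1:I | bus: BusRd
[2] P1: store L2 := 88 | P0:I, P1:M(88) | bus: BusRdX
[3] P1: store L2 := 21 | P0:I, P1:M(21) | bus: none
[4] P0: load  L2 | P0:S(21), P1:S(21) | bus: BusRd,Flush
[5] P0: store L2 := 86 | P0:M(86), P1:I | bus: BusRdX
[6] P0: store L2 := 83 | P0:M(83), P1:I | bus: none
[7] P0: load  L2 | P0:M(83), P1:I | bus: none
[8] P1: load  L2 | P0:S(83), P1:S(83) | bus: BusRd,Flush
[9] P0: store L5 := 33 | P0:M(33), P1:I | bus: BusRdX
[10] P0: load  L2 | P0:S(83), P1:S(83) | bus: none
[11] P1: load  L2 | P0:S(83), P1:S(83) | bus: none
[12] P1: load  L2 | P0:S(83), P1:S(83) | bus: none
[13] P1: load  L2 | P0:S(83), P1:S(83) | bus: none
[14] P1: store L4 := 5 | P0:I, P1:M(5) | bus: BusRdX
[15] P1: store L2 := 75 | P0:I, P1:M(75) | bus: BusRdX
[16] P1: load  L2 | P0:I, P1:M(75) | bus: none
[17] P1: load  L1 | P0:I, P1:S(80) | bus: BusRd
[18] P1: load  L2 | P0:I, P1:M(75) | bus: none
[19] P1: store L3 := 78 | P0:I, P1:M(78) | bus: BusRdX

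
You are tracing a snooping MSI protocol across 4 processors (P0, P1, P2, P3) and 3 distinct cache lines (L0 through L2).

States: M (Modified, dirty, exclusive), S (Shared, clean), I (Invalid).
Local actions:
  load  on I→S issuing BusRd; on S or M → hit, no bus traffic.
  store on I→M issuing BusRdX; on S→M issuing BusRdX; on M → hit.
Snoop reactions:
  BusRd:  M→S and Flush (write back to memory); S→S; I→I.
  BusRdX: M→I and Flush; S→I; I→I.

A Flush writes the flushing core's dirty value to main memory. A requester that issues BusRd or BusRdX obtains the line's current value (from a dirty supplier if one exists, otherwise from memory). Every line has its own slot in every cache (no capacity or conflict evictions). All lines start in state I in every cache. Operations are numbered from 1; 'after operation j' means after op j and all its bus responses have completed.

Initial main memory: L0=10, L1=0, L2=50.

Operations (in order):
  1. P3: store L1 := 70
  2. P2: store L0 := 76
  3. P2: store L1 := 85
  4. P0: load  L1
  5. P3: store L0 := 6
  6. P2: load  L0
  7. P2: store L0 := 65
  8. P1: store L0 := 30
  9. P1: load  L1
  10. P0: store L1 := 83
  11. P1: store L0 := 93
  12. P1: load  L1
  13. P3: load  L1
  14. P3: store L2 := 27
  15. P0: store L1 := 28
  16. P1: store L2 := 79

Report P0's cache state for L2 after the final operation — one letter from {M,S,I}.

step 1: P3: store L1 := 70  ⟶  IIIM  (L1)  txn=BusRdX  M[L1]=0
step 2: P2: store L0 := 76  ⟶  IIMI  (L0)  txn=BusRdX  M[L0]=10
step 3: P2: store L1 := 85  ⟶  IIMI  (L1)  txn=BusRdX+Flush  M[L1]=70
step 4: P0: load  L1  ⟶  SISI  (L1)  txn=BusRd+Flush  M[L1]=85
step 5: P3: store L0 := 6  ⟶  IIIM  (L0)  txn=BusRdX+Flush  M[L0]=76
step 6: P2: load  L0  ⟶  IISS  (L0)  txn=BusRd+Flush  M[L0]=6
step 7: P2: store L0 := 65  ⟶  IIMI  (L0)  txn=BusRdX  M[L0]=6
step 8: P1: store L0 := 30  ⟶  IMII  (L0)  txn=BusRdX+Flush  M[L0]=65
step 9: P1: load  L1  ⟶  SSSI  (L1)  txn=BusRd  M[L1]=85
step 10: P0: store L1 := 83  ⟶  MIII  (L1)  txn=BusRdX  M[L1]=85
step 11: P1: store L0 := 93  ⟶  IMII  (L0)  txn=∅  M[L0]=65
step 12: P1: load  L1  ⟶  SSII  (L1)  txn=BusRd+Flush  M[L1]=83
step 13: P3: load  L1  ⟶  SSIS  (L1)  txn=BusRd  M[L1]=83
step 14: P3: store L2 := 27  ⟶  IIIM  (L2)  txn=BusRdX  M[L2]=50
step 15: P0: store L1 := 28  ⟶  MIII  (L1)  txn=BusRdX  M[L1]=83
step 16: P1: store L2 := 79  ⟶  IMII  (L2)  txn=BusRdX+Flush  M[L2]=27

state = I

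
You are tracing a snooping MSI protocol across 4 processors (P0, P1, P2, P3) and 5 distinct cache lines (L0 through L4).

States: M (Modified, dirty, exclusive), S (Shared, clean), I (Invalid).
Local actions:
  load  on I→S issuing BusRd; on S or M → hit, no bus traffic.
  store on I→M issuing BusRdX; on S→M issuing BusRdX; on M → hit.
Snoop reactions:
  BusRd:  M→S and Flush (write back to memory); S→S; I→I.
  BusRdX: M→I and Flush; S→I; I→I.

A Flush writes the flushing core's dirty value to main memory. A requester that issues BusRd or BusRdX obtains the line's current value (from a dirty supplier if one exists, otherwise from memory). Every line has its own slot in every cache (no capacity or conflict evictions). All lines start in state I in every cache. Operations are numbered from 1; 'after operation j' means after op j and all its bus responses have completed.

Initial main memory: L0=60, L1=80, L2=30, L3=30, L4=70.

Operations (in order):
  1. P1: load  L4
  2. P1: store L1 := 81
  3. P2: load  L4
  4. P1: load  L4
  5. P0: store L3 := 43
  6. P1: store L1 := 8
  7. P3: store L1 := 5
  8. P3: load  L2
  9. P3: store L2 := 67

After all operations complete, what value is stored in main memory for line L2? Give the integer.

memory[L2] = 30

  op1 P1: load  L4 → I/S/I/I on L4; bus BusRd; mem=70
  op2 P1: store L1 := 81 → I/M/I/I on L1; bus BusRdX; mem=80
  op3 P2: load  L4 → I/S/S/I on L4; bus BusRd; mem=70
  op4 P1: load  L4 → I/S/S/I on L4; bus (none); mem=70
  op5 P0: store L3 := 43 → M/I/I/I on L3; bus BusRdX; mem=30
  op6 P1: store L1 := 8 → I/M/I/I on L1; bus (none); mem=80
  op7 P3: store L1 := 5 → I/I/I/M on L1; bus BusRdX Flush; mem=8
  op8 P3: load  L2 → I/I/I/S on L2; bus BusRd; mem=30
  op9 P3: store L2 := 67 → I/I/I/M on L2; bus BusRdX; mem=30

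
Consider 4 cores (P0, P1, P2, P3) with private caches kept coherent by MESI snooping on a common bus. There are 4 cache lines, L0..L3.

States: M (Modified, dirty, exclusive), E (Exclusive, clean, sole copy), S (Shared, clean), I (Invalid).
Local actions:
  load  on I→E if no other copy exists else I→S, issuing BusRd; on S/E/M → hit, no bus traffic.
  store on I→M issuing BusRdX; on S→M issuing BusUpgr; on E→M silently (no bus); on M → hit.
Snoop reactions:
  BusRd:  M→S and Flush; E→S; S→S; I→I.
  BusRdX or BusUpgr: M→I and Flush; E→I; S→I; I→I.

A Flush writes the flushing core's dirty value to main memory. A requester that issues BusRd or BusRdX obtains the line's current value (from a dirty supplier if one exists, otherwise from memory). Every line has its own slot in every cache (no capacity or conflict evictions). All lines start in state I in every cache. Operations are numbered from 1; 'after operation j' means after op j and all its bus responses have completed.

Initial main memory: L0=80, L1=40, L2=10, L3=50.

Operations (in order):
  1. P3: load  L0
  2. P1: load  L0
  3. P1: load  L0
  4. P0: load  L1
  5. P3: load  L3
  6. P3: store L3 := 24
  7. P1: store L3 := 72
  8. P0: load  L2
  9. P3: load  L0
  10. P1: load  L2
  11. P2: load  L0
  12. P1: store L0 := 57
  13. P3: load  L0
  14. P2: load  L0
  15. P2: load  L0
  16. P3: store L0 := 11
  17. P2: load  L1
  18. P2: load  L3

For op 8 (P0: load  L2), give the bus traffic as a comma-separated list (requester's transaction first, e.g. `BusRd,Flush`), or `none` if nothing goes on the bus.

bus = BusRd

step 1: P3: load  L0  ⟶  IIIE  (L0)  txn=BusRd  M[L0]=80
step 2: P1: load  L0  ⟶  ISIS  (L0)  txn=BusRd  M[L0]=80
step 3: P1: load  L0  ⟶  ISIS  (L0)  txn=∅  M[L0]=80
step 4: P0: load  L1  ⟶  EIII  (L1)  txn=BusRd  M[L1]=40
step 5: P3: load  L3  ⟶  IIIE  (L3)  txn=BusRd  M[L3]=50
step 6: P3: store L3 := 24  ⟶  IIIM  (L3)  txn=∅  M[L3]=50
step 7: P1: store L3 := 72  ⟶  IMII  (L3)  txn=BusRdX+Flush  M[L3]=24
step 8: P0: load  L2  ⟶  EIII  (L2)  txn=BusRd  M[L2]=10
step 9: P3: load  L0  ⟶  ISIS  (L0)  txn=∅  M[L0]=80
step 10: P1: load  L2  ⟶  SSII  (L2)  txn=BusRd  M[L2]=10
step 11: P2: load  L0  ⟶  ISSS  (L0)  txn=BusRd  M[L0]=80
step 12: P1: store L0 := 57  ⟶  IMII  (L0)  txn=BusUpgr  M[L0]=80
step 13: P3: load  L0  ⟶  ISIS  (L0)  txn=BusRd+Flush  M[L0]=57
step 14: P2: load  L0  ⟶  ISSS  (L0)  txn=BusRd  M[L0]=57
step 15: P2: load  L0  ⟶  ISSS  (L0)  txn=∅  M[L0]=57
step 16: P3: store L0 := 11  ⟶  IIIM  (L0)  txn=BusUpgr  M[L0]=57
step 17: P2: load  L1  ⟶  SISI  (L1)  txn=BusRd  M[L1]=40
step 18: P2: load  L3  ⟶  ISSI  (L3)  txn=BusRd+Flush  M[L3]=72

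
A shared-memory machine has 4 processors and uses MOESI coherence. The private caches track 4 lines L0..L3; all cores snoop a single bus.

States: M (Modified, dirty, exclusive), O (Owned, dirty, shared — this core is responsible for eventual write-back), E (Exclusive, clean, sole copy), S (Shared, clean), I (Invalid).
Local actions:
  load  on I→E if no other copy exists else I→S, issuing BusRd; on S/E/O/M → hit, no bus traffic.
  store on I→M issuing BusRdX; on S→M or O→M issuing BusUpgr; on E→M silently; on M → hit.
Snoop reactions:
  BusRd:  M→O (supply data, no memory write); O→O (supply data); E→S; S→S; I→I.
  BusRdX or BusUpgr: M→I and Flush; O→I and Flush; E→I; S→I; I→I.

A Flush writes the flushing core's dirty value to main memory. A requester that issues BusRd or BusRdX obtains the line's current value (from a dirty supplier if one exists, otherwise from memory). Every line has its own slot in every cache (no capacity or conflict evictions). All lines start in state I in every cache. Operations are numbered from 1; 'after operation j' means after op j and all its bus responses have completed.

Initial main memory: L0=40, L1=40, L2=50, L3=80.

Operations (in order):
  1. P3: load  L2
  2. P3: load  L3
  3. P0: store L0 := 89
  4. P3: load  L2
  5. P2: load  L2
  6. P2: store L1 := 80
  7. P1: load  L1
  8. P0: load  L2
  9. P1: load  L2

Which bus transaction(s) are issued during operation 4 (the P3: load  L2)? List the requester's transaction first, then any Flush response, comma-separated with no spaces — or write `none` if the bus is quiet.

bus = none

  op1 P3: load  L2 → I/I/I/E on L2; bus BusRd; mem=50
  op2 P3: load  L3 → I/I/I/E on L3; bus BusRd; mem=80
  op3 P0: store L0 := 89 → M/I/I/I on L0; bus BusRdX; mem=40
  op4 P3: load  L2 → I/I/I/E on L2; bus (none); mem=50
  op5 P2: load  L2 → I/I/S/S on L2; bus BusRd; mem=50
  op6 P2: store L1 := 80 → I/I/M/I on L1; bus BusRdX; mem=40
  op7 P1: load  L1 → I/S/O/I on L1; bus BusRd; mem=40
  op8 P0: load  L2 → S/I/S/S on L2; bus BusRd; mem=50
  op9 P1: load  L2 → S/S/S/S on L2; bus BusRd; mem=50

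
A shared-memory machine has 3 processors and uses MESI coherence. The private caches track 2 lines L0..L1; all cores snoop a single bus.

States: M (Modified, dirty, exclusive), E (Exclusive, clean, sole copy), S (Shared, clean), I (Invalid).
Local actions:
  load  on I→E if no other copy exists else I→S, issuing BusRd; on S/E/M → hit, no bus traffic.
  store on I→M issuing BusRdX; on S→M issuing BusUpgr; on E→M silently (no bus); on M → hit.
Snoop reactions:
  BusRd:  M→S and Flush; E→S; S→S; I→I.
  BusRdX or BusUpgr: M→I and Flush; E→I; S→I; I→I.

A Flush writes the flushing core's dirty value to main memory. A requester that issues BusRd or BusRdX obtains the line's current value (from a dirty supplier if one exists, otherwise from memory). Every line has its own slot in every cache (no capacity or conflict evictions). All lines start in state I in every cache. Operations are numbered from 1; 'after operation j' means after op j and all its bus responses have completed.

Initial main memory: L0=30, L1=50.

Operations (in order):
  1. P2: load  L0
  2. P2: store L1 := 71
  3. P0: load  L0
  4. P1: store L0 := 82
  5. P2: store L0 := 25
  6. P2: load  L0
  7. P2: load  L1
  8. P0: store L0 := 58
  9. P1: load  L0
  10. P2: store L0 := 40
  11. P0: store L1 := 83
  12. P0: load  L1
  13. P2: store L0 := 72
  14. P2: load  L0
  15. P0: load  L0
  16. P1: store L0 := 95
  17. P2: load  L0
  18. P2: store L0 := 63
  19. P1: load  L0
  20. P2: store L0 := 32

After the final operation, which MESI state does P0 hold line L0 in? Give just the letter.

state = I

step 1: P2: load  L0  ⟶  IIE  (L0)  txn=BusRd  M[L0]=30
step 2: P2: store L1 := 71  ⟶  IIM  (L1)  txn=BusRdX  M[L1]=50
step 3: P0: load  L0  ⟶  SIS  (L0)  txn=BusRd  M[L0]=30
step 4: P1: store L0 := 82  ⟶  IMI  (L0)  txn=BusRdX  M[L0]=30
step 5: P2: store L0 := 25  ⟶  IIM  (L0)  txn=BusRdX+Flush  M[L0]=82
step 6: P2: load  L0  ⟶  IIM  (L0)  txn=∅  M[L0]=82
step 7: P2: load  L1  ⟶  IIM  (L1)  txn=∅  M[L1]=50
step 8: P0: store L0 := 58  ⟶  MII  (L0)  txn=BusRdX+Flush  M[L0]=25
step 9: P1: load  L0  ⟶  SSI  (L0)  txn=BusRd+Flush  M[L0]=58
step 10: P2: store L0 := 40  ⟶  IIM  (L0)  txn=BusRdX  M[L0]=58
step 11: P0: store L1 := 83  ⟶  MII  (L1)  txn=BusRdX+Flush  M[L1]=71
step 12: P0: load  L1  ⟶  MII  (L1)  txn=∅  M[L1]=71
step 13: P2: store L0 := 72  ⟶  IIM  (L0)  txn=∅  M[L0]=58
step 14: P2: load  L0  ⟶  IIM  (L0)  txn=∅  M[L0]=58
step 15: P0: load  L0  ⟶  SIS  (L0)  txn=BusRd+Flush  M[L0]=72
step 16: P1: store L0 := 95  ⟶  IMI  (L0)  txn=BusRdX  M[L0]=72
step 17: P2: load  L0  ⟶  ISS  (L0)  txn=BusRd+Flush  M[L0]=95
step 18: P2: store L0 := 63  ⟶  IIM  (L0)  txn=BusUpgr  M[L0]=95
step 19: P1: load  L0  ⟶  ISS  (L0)  txn=BusRd+Flush  M[L0]=63
step 20: P2: store L0 := 32  ⟶  IIM  (L0)  txn=BusUpgr  M[L0]=63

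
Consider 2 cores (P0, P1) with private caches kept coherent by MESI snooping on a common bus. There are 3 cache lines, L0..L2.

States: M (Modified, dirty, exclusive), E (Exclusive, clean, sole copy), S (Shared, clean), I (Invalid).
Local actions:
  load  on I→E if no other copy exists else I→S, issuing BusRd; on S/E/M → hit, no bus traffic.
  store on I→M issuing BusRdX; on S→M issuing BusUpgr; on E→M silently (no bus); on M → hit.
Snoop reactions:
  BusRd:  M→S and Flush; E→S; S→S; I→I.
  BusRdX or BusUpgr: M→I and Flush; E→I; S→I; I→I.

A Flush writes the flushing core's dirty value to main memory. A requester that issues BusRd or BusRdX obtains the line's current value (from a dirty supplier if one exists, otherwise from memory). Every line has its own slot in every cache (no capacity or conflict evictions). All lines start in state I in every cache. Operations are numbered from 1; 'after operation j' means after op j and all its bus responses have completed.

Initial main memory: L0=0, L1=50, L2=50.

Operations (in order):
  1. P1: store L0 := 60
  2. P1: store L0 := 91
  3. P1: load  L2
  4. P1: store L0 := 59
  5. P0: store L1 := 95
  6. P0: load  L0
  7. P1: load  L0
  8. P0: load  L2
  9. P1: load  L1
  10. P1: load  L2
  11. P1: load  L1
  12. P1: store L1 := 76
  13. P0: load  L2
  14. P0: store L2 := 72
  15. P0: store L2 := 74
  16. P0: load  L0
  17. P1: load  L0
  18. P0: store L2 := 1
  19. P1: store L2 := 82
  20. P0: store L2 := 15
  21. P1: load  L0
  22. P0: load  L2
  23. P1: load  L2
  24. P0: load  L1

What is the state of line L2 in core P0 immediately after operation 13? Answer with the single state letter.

  op1 P1: store L0 := 60 → I/M on L0; bus BusRdX; mem=0
  op2 P1: store L0 := 91 → I/M on L0; bus (none); mem=0
  op3 P1: load  L2 → I/E on L2; bus BusRd; mem=50
  op4 P1: store L0 := 59 → I/M on L0; bus (none); mem=0
  op5 P0: store L1 := 95 → M/I on L1; bus BusRdX; mem=50
  op6 P0: load  L0 → S/S on L0; bus BusRd Flush; mem=59
  op7 P1: load  L0 → S/S on L0; bus (none); mem=59
  op8 P0: load  L2 → S/S on L2; bus BusRd; mem=50
  op9 P1: load  L1 → S/S on L1; bus BusRd Flush; mem=95
  op10 P1: load  L2 → S/S on L2; bus (none); mem=50
  op11 P1: load  L1 → S/S on L1; bus (none); mem=95
  op12 P1: store L1 := 76 → I/M on L1; bus BusUpgr; mem=95
  op13 P0: load  L2 → S/S on L2; bus (none); mem=50
  op14 P0: store L2 := 72 → M/I on L2; bus BusUpgr; mem=50
  op15 P0: store L2 := 74 → M/I on L2; bus (none); mem=50
  op16 P0: load  L0 → S/S on L0; bus (none); mem=59
  op17 P1: load  L0 → S/S on L0; bus (none); mem=59
  op18 P0: store L2 := 1 → M/I on L2; bus (none); mem=50
  op19 P1: store L2 := 82 → I/M on L2; bus BusRdX Flush; mem=1
  op20 P0: store L2 := 15 → M/I on L2; bus BusRdX Flush; mem=82
  op21 P1: load  L0 → S/S on L0; bus (none); mem=59
  op22 P0: load  L2 → M/I on L2; bus (none); mem=82
  op23 P1: load  L2 → S/S on L2; bus BusRd Flush; mem=15
  op24 P0: load  L1 → S/S on L1; bus BusRd Flush; mem=76

state = S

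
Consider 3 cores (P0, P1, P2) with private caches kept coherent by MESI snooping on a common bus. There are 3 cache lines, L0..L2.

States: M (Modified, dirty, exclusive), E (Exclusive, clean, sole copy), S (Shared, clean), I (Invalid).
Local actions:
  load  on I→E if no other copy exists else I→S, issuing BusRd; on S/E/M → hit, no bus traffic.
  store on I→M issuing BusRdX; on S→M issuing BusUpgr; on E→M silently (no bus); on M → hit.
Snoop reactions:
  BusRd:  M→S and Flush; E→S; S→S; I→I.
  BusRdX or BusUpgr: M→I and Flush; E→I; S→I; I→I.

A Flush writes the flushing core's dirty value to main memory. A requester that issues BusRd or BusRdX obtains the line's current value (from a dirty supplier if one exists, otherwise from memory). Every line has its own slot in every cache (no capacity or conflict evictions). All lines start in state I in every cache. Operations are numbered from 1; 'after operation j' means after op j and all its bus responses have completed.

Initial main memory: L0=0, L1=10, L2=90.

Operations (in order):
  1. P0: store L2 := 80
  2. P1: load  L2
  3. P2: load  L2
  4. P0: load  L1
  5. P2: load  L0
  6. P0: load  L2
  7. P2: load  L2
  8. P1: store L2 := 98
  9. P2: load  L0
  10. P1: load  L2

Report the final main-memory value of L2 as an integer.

1. P0: store L2 := 80  bus=[BusRdX]  L2: P0=M P1=I P2=I  mem[L2]=90
2. P1: load  L2  bus=[BusRd,Flush]  L2: P0=S P1=S P2=I  mem[L2]=80
3. P2: load  L2  bus=[BusRd]  L2: P0=S P1=S P2=S  mem[L2]=80
4. P0: load  L1  bus=[BusRd]  L1: P0=E P1=I P2=I  mem[L1]=10
5. P2: load  L0  bus=[BusRd]  L0: P0=I P1=I P2=E  mem[L0]=0
6. P0: load  L2  bus=[-]  L2: P0=S P1=S P2=S  mem[L2]=80
7. P2: load  L2  bus=[-]  L2: P0=S P1=S P2=S  mem[L2]=80
8. P1: store L2 := 98  bus=[BusUpgr]  L2: P0=I P1=M P2=I  mem[L2]=80
9. P2: load  L0  bus=[-]  L0: P0=I P1=I P2=E  mem[L0]=0
10. P1: load  L2  bus=[-]  L2: P0=I P1=M P2=I  mem[L2]=80

memory[L2] = 80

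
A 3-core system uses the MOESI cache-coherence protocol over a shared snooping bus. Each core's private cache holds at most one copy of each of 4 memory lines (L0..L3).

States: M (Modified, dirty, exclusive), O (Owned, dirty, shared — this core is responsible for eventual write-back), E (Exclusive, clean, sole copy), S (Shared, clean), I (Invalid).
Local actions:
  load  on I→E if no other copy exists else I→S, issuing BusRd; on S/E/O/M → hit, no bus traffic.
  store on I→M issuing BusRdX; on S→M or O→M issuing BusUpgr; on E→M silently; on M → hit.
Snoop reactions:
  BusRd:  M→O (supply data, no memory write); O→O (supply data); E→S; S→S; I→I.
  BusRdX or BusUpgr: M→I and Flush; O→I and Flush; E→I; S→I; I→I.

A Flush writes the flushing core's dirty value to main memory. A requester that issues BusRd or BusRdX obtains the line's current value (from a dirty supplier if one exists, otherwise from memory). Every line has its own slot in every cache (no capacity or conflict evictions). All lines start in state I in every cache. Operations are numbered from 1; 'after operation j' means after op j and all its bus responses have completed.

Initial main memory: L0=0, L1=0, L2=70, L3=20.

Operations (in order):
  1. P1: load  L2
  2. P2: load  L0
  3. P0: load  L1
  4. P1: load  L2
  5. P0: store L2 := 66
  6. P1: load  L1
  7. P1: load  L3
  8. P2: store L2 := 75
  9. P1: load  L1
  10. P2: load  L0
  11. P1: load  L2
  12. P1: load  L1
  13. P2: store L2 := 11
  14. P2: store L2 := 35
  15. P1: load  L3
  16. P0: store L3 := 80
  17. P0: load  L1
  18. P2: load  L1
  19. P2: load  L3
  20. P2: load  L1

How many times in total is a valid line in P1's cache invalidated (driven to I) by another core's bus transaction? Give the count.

invalidations = 3

step 1: P1: load  L2  ⟶  IEI  (L2)  txn=BusRd  M[L2]=70
step 2: P2: load  L0  ⟶  IIE  (L0)  txn=BusRd  M[L0]=0
step 3: P0: load  L1  ⟶  EII  (L1)  txn=BusRd  M[L1]=0
step 4: P1: load  L2  ⟶  IEI  (L2)  txn=∅  M[L2]=70
step 5: P0: store L2 := 66  ⟶  MII  (L2)  txn=BusRdX  M[L2]=70
step 6: P1: load  L1  ⟶  SSI  (L1)  txn=BusRd  M[L1]=0
step 7: P1: load  L3  ⟶  IEI  (L3)  txn=BusRd  M[L3]=20
step 8: P2: store L2 := 75  ⟶  IIM  (L2)  txn=BusRdX+Flush  M[L2]=66
step 9: P1: load  L1  ⟶  SSI  (L1)  txn=∅  M[L1]=0
step 10: P2: load  L0  ⟶  IIE  (L0)  txn=∅  M[L0]=0
step 11: P1: load  L2  ⟶  ISO  (L2)  txn=BusRd  M[L2]=66
step 12: P1: load  L1  ⟶  SSI  (L1)  txn=∅  M[L1]=0
step 13: P2: store L2 := 11  ⟶  IIM  (L2)  txn=BusUpgr  M[L2]=66
step 14: P2: store L2 := 35  ⟶  IIM  (L2)  txn=∅  M[L2]=66
step 15: P1: load  L3  ⟶  IEI  (L3)  txn=∅  M[L3]=20
step 16: P0: store L3 := 80  ⟶  MII  (L3)  txn=BusRdX  M[L3]=20
step 17: P0: load  L1  ⟶  SSI  (L1)  txn=∅  M[L1]=0
step 18: P2: load  L1  ⟶  SSS  (L1)  txn=BusRd  M[L1]=0
step 19: P2: load  L3  ⟶  OIS  (L3)  txn=BusRd  M[L3]=20
step 20: P2: load  L1  ⟶  SSS  (L1)  txn=∅  M[L1]=0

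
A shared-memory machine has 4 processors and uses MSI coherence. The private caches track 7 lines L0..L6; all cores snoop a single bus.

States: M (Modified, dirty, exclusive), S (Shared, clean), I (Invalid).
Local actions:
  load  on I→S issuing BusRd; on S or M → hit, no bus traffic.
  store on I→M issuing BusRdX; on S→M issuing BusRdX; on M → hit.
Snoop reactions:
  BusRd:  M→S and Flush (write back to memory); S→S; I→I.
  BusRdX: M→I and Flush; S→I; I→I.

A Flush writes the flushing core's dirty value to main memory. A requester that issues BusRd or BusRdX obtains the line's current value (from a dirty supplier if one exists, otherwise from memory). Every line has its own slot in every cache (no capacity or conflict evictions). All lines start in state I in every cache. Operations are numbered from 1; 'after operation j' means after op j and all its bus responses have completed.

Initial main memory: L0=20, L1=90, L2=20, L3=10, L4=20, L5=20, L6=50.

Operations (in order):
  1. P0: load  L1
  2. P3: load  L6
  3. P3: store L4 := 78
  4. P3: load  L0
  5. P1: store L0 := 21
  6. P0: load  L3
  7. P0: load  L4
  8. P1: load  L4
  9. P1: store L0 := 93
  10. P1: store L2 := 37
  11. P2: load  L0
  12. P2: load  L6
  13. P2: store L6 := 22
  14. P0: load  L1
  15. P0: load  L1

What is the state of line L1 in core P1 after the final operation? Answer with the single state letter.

state = I

[1] P0: load  L1 | P0:S(90), P1:I, P2:I, P3:I | bus: BusRd
[2] P3: load  L6 | P0:I, P1:I, P2:I, P3:S(50) | bus: BusRd
[3] P3: store L4 := 78 | P0:I, P1:I, P2:I, P3:M(78) | bus: BusRdX
[4] P3: load  L0 | P0:I, P1:I, P2:I, P3:S(20) | bus: BusRd
[5] P1: store L0 := 21 | P0:I, P1:M(21), P2:I, P3:I | bus: BusRdX
[6] P0: load  L3 | P0:S(10), P1:I, P2:I, P3:I | bus: BusRd
[7] P0: load  L4 | P0:S(78), P1:I, P2:I, P3:S(78) | bus: BusRd,Flush
[8] P1: load  L4 | P0:S(78), P1:S(78), P2:I, P3:S(78) | bus: BusRd
[9] P1: store L0 := 93 | P0:I, P1:M(93), P2:I, P3:I | bus: none
[10] P1: store L2 := 37 | P0:I, P1:M(37), P2:I, P3:I | bus: BusRdX
[11] P2: load  L0 | P0:I, P1:S(93), P2:S(93), P3:I | bus: BusRd,Flush
[12] P2: load  L6 | P0:I, P1:I, P2:S(50), P3:S(50) | bus: BusRd
[13] P2: store L6 := 22 | P0:I, P1:I, P2:M(22), P3:I | bus: BusRdX
[14] P0: load  L1 | P0:S(90), P1:I, P2:I, P3:I | bus: none
[15] P0: load  L1 | P0:S(90), P1:I, P2:I, P3:I | bus: none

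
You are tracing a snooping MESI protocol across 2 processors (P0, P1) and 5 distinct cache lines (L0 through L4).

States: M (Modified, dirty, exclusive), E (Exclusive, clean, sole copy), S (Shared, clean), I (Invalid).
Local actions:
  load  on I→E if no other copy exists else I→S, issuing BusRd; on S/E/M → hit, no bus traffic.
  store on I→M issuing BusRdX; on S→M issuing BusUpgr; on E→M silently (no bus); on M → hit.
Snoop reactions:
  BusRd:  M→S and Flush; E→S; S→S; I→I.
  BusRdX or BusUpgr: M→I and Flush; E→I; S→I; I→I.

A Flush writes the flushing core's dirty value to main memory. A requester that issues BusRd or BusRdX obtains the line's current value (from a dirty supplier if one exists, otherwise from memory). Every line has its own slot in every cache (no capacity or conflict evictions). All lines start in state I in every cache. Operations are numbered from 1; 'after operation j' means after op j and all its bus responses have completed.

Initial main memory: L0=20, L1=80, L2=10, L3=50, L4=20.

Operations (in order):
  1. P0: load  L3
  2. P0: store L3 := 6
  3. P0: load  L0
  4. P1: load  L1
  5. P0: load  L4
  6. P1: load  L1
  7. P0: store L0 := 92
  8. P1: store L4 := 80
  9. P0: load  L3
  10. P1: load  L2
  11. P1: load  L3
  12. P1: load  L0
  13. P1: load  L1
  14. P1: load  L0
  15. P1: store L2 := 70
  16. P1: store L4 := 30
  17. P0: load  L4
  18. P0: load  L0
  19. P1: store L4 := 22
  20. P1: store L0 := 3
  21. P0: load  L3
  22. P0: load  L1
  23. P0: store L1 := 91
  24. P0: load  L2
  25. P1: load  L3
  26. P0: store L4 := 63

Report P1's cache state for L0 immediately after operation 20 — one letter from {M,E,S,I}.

state = M

step 1: P0: load  L3  ⟶  EI  (L3)  txn=BusRd  M[L3]=50
step 2: P0: store L3 := 6  ⟶  MI  (L3)  txn=∅  M[L3]=50
step 3: P0: load  L0  ⟶  EI  (L0)  txn=BusRd  M[L0]=20
step 4: P1: load  L1  ⟶  IE  (L1)  txn=BusRd  M[L1]=80
step 5: P0: load  L4  ⟶  EI  (L4)  txn=BusRd  M[L4]=20
step 6: P1: load  L1  ⟶  IE  (L1)  txn=∅  M[L1]=80
step 7: P0: store L0 := 92  ⟶  MI  (L0)  txn=∅  M[L0]=20
step 8: P1: store L4 := 80  ⟶  IM  (L4)  txn=BusRdX  M[L4]=20
step 9: P0: load  L3  ⟶  MI  (L3)  txn=∅  M[L3]=50
step 10: P1: load  L2  ⟶  IE  (L2)  txn=BusRd  M[L2]=10
step 11: P1: load  L3  ⟶  SS  (L3)  txn=BusRd+Flush  M[L3]=6
step 12: P1: load  L0  ⟶  SS  (L0)  txn=BusRd+Flush  M[L0]=92
step 13: P1: load  L1  ⟶  IE  (L1)  txn=∅  M[L1]=80
step 14: P1: load  L0  ⟶  SS  (L0)  txn=∅  M[L0]=92
step 15: P1: store L2 := 70  ⟶  IM  (L2)  txn=∅  M[L2]=10
step 16: P1: store L4 := 30  ⟶  IM  (L4)  txn=∅  M[L4]=20
step 17: P0: load  L4  ⟶  SS  (L4)  txn=BusRd+Flush  M[L4]=30
step 18: P0: load  L0  ⟶  SS  (L0)  txn=∅  M[L0]=92
step 19: P1: store L4 := 22  ⟶  IM  (L4)  txn=BusUpgr  M[L4]=30
step 20: P1: store L0 := 3  ⟶  IM  (L0)  txn=BusUpgr  M[L0]=92
step 21: P0: load  L3  ⟶  SS  (L3)  txn=∅  M[L3]=6
step 22: P0: load  L1  ⟶  SS  (L1)  txn=BusRd  M[L1]=80
step 23: P0: store L1 := 91  ⟶  MI  (L1)  txn=BusUpgr  M[L1]=80
step 24: P0: load  L2  ⟶  SS  (L2)  txn=BusRd+Flush  M[L2]=70
step 25: P1: load  L3  ⟶  SS  (L3)  txn=∅  M[L3]=6
step 26: P0: store L4 := 63  ⟶  MI  (L4)  txn=BusRdX+Flush  M[L4]=22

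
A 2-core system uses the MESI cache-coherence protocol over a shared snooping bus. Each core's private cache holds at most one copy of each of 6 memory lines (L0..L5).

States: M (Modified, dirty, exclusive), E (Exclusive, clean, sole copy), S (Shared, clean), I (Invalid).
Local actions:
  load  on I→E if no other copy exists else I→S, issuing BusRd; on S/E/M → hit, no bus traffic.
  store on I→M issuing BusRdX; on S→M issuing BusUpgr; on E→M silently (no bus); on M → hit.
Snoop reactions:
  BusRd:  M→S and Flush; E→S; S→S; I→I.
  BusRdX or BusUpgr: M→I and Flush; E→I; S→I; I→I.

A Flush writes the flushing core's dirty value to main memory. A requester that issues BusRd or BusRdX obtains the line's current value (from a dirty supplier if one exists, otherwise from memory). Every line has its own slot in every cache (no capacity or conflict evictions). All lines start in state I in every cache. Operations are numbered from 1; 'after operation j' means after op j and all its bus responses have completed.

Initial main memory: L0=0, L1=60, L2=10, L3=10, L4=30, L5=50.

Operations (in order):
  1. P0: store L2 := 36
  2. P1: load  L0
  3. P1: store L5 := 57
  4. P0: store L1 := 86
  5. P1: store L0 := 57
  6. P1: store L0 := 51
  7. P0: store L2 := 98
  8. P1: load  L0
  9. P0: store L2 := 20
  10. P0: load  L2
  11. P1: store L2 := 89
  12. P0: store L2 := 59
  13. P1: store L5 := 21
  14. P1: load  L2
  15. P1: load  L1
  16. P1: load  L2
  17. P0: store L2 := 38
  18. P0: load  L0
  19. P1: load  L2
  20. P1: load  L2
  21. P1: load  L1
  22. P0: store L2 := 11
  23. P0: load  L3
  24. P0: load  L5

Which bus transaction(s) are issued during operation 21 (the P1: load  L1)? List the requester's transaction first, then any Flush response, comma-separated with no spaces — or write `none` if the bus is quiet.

step 1: P0: store L2 := 36  ⟶  MI  (L2)  txn=BusRdX  M[L2]=10
step 2: P1: load  L0  ⟶  IE  (L0)  txn=BusRd  M[L0]=0
step 3: P1: store L5 := 57  ⟶  IM  (L5)  txn=BusRdX  M[L5]=50
step 4: P0: store L1 := 86  ⟶  MI  (L1)  txn=BusRdX  M[L1]=60
step 5: P1: store L0 := 57  ⟶  IM  (L0)  txn=∅  M[L0]=0
step 6: P1: store L0 := 51  ⟶  IM  (L0)  txn=∅  M[L0]=0
step 7: P0: store L2 := 98  ⟶  MI  (L2)  txn=∅  M[L2]=10
step 8: P1: load  L0  ⟶  IM  (L0)  txn=∅  M[L0]=0
step 9: P0: store L2 := 20  ⟶  MI  (L2)  txn=∅  M[L2]=10
step 10: P0: load  L2  ⟶  MI  (L2)  txn=∅  M[L2]=10
step 11: P1: store L2 := 89  ⟶  IM  (L2)  txn=BusRdX+Flush  M[L2]=20
step 12: P0: store L2 := 59  ⟶  MI  (L2)  txn=BusRdX+Flush  M[L2]=89
step 13: P1: store L5 := 21  ⟶  IM  (L5)  txn=∅  M[L5]=50
step 14: P1: load  L2  ⟶  SS  (L2)  txn=BusRd+Flush  M[L2]=59
step 15: P1: load  L1  ⟶  SS  (L1)  txn=BusRd+Flush  M[L1]=86
step 16: P1: load  L2  ⟶  SS  (L2)  txn=∅  M[L2]=59
step 17: P0: store L2 := 38  ⟶  MI  (L2)  txn=BusUpgr  M[L2]=59
step 18: P0: load  L0  ⟶  SS  (L0)  txn=BusRd+Flush  M[L0]=51
step 19: P1: load  L2  ⟶  SS  (L2)  txn=BusRd+Flush  M[L2]=38
step 20: P1: load  L2  ⟶  SS  (L2)  txn=∅  M[L2]=38
step 21: P1: load  L1  ⟶  SS  (L1)  txn=∅  M[L1]=86
step 22: P0: store L2 := 11  ⟶  MI  (L2)  txn=BusUpgr  M[L2]=38
step 23: P0: load  L3  ⟶  EI  (L3)  txn=BusRd  M[L3]=10
step 24: P0: load  L5  ⟶  SS  (L5)  txn=BusRd+Flush  M[L5]=21

bus = none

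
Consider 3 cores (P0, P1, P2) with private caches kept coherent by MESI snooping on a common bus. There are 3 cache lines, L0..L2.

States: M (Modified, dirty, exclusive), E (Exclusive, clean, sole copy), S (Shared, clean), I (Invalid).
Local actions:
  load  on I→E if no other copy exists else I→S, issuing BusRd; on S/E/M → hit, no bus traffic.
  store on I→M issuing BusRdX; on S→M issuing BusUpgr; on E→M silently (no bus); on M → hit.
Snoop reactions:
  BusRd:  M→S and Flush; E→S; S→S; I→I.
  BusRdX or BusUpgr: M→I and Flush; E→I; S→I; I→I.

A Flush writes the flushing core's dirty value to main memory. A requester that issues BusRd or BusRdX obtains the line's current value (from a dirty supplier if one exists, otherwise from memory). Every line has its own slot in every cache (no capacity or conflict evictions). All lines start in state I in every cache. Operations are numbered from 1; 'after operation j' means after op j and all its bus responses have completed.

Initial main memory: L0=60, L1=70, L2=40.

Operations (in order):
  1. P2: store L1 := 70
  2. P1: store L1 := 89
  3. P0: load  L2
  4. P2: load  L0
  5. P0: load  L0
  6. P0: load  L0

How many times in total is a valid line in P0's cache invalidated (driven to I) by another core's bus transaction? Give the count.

invalidations = 0

1. P2: store L1 := 70  bus=[BusRdX]  L1: P0=I P1=I P2=M  mem[L1]=70
2. P1: store L1 := 89  bus=[BusRdX,Flush]  L1: P0=I P1=M P2=I  mem[L1]=70
3. P0: load  L2  bus=[BusRd]  L2: P0=E P1=I P2=I  mem[L2]=40
4. P2: load  L0  bus=[BusRd]  L0: P0=I P1=I P2=E  mem[L0]=60
5. P0: load  L0  bus=[BusRd]  L0: P0=S P1=I P2=S  mem[L0]=60
6. P0: load  L0  bus=[-]  L0: P0=S P1=I P2=S  mem[L0]=60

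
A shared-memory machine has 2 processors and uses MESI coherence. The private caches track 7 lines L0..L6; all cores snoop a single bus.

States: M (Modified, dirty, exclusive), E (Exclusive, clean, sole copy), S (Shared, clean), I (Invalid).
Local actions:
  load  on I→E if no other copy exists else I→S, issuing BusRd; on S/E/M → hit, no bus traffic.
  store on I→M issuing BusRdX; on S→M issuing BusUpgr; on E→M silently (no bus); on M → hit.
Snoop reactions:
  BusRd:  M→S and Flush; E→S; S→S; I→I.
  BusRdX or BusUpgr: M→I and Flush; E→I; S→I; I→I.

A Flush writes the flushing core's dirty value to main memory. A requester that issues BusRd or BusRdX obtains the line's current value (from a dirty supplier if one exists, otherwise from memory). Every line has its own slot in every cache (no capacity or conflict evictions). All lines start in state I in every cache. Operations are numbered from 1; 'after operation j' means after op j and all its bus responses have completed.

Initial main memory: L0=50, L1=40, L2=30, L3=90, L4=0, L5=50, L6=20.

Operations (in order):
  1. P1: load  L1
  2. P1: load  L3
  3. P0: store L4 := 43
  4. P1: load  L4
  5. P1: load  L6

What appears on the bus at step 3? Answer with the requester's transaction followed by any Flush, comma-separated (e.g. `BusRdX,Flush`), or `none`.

bus = BusRdX

1. P1: load  L1  bus=[BusRd]  L1: P0=I P1=E  mem[L1]=40
2. P1: load  L3  bus=[BusRd]  L3: P0=I P1=E  mem[L3]=90
3. P0: store L4 := 43  bus=[BusRdX]  L4: P0=M P1=I  mem[L4]=0
4. P1: load  L4  bus=[BusRd,Flush]  L4: P0=S P1=S  mem[L4]=43
5. P1: load  L6  bus=[BusRd]  L6: P0=I P1=E  mem[L6]=20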